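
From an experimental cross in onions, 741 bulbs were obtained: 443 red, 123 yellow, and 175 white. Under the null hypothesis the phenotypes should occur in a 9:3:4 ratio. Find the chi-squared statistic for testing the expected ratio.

4.041

Under the 9:3:4 hypothesis (Σ ratio = 16, N = 741):
  red: 741 × 9/16 = 416.8125
  yellow: 741 × 3/16 = 138.9375
  white: 741 × 4/16 = 185.25
χ² = Σ (O − E)² / E
  red: (443 − 416.8125)² / 416.8125 = 1.6453
  yellow: (123 − 138.9375)² / 138.9375 = 1.8282
  white: (175 − 185.25)² / 185.25 = 0.5671
χ² = 1.6453 + 1.8282 + 0.5671 = 4.0406 ≈ 4.041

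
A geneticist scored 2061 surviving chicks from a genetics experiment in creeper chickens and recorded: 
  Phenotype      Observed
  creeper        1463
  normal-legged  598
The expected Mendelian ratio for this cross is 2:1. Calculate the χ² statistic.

The 2:1 ratio has 3 parts, so with N = 2061 the expected counts are:
  creeper: 2061 × 2/3 = 1374
  normal-legged: 2061 × 1/3 = 687
χ² = Σ (O − E)² / E
  creeper: (1463 − 1374)² / 1374 = 5.7649
  normal-legged: (598 − 687)² / 687 = 11.5298
χ² = 5.7649 + 11.5298 = 17.2947 ≈ 17.295

17.295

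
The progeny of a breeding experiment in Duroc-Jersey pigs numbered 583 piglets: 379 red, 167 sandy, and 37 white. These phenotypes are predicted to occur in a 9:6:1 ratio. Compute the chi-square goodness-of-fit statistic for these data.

Total ratio parts = 16. Expected numbers out of 583:
  red: 583 × 9/16 = 327.9375
  sandy: 583 × 6/16 = 218.625
  white: 583 × 1/16 = 36.4375
χ² = Σ (O − E)² / E
  red: (379 − 327.9375)² / 327.9375 = 7.9508
  sandy: (167 − 218.625)² / 218.625 = 12.1905
  white: (37 − 36.4375)² / 36.4375 = 0.0087
χ² = 7.9508 + 12.1905 + 0.0087 = 20.150

20.150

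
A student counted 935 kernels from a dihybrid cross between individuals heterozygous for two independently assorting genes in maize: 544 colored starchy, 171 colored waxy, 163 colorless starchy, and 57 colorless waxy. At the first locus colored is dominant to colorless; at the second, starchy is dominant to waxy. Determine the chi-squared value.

1.627

A dihybrid F₂ with independent assortment and complete dominance at both loci gives a 9:3:3:1 phenotypic ratio.
Under the 9:3:3:1 hypothesis (Σ ratio = 16, N = 935):
  colored starchy: 935 × 9/16 = 525.9375
  colored waxy: 935 × 3/16 = 175.3125
  colorless starchy: 935 × 3/16 = 175.3125
  colorless waxy: 935 × 1/16 = 58.4375
χ² = Σ (O − E)² / E
  colored starchy: (544 − 525.9375)² / 525.9375 = 0.6203
  colored waxy: (171 − 175.3125)² / 175.3125 = 0.1061
  colorless starchy: (163 − 175.3125)² / 175.3125 = 0.8647
  colorless waxy: (57 − 58.4375)² / 58.4375 = 0.0354
χ² = 0.6203 + 0.1061 + 0.8647 + 0.0354 = 1.6265 ≈ 1.627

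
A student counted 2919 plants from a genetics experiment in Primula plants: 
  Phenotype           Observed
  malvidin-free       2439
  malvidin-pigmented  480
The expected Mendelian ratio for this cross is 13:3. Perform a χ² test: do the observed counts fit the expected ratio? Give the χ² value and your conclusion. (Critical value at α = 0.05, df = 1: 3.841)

10.189; not consistent

Under the 13:3 hypothesis (Σ ratio = 16, N = 2919):
  malvidin-free: 2919 × 13/16 = 2371.6875
  malvidin-pigmented: 2919 × 3/16 = 547.3125
χ² = Σ (O − E)² / E
  malvidin-free: (2439 − 2371.6875)² / 2371.6875 = 1.9104
  malvidin-pigmented: (480 − 547.3125)² / 547.3125 = 8.2786
χ² = 1.9104 + 8.2786 = 10.189
Degrees of freedom = 2 − 1 = 1; critical value at α = 0.05 is 3.841.
Since 10.189 > 3.841, we reject the null hypothesis — the data do not fit the 13:3 ratio.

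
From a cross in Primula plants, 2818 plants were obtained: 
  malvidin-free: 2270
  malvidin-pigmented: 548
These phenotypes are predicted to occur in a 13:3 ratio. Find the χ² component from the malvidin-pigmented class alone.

0.729

Expected counts for N = 2818 under a 13:3 ratio (total parts = 16):
  malvidin-free: 2818 × 13/16 = 2289.625
  malvidin-pigmented: 2818 × 3/16 = 528.375
Contribution of malvidin-pigmented: (548 − 528.375)² / 528.375 = 0.7289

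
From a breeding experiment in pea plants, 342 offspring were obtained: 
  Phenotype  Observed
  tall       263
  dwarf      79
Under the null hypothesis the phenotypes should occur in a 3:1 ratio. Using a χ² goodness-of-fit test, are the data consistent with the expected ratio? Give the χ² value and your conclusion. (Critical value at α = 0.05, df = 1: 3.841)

The 3:1 ratio has 4 parts, so with N = 342 the expected counts are:
  tall: 342 × 3/4 = 256.5
  dwarf: 342 × 1/4 = 85.5
χ² = Σ (O − E)² / E
  tall: (263 − 256.5)² / 256.5 = 0.1647
  dwarf: (79 − 85.5)² / 85.5 = 0.4942
χ² = 0.1647 + 0.4942 = 0.6589 ≈ 0.659
Degrees of freedom = 2 − 1 = 1; critical value at α = 0.05 is 3.841.
Since 0.659 < 3.841, we fail to reject the null hypothesis — the data are consistent with the 3:1 ratio.

0.659; consistent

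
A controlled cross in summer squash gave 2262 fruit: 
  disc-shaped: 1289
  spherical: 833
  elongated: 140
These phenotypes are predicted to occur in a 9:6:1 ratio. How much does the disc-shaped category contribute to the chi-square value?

0.217

The 9:6:1 ratio has 16 parts, so with N = 2262 the expected counts are:
  disc-shaped: 2262 × 9/16 = 1272.375
  spherical: 2262 × 6/16 = 848.25
  elongated: 2262 × 1/16 = 141.375
Contribution of disc-shaped: (1289 − 1272.375)² / 1272.375 = 0.2172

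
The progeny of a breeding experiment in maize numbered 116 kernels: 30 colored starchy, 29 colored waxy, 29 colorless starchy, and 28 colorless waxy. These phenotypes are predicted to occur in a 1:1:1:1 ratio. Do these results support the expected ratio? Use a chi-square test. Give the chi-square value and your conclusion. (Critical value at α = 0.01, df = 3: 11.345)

Total ratio parts = 4. Expected numbers out of 116:
  colored starchy: 116 × 1/4 = 29
  colored waxy: 116 × 1/4 = 29
  colorless starchy: 116 × 1/4 = 29
  colorless waxy: 116 × 1/4 = 29
χ² = Σ (O − E)² / E
  colored starchy: (30 − 29)² / 29 = 0.0345
  colored waxy: (29 − 29)² / 29 = 0.0000
  colorless starchy: (29 − 29)² / 29 = 0.0000
  colorless waxy: (28 − 29)² / 29 = 0.0345
χ² = 0.0345 + 0.0000 + 0.0000 + 0.0345 = 0.069
Degrees of freedom = 4 − 1 = 3; critical value at α = 0.01 is 11.345.
Since 0.069 < 11.345, we fail to reject the null hypothesis — the data are consistent with the 1:1:1:1 ratio.

0.069; consistent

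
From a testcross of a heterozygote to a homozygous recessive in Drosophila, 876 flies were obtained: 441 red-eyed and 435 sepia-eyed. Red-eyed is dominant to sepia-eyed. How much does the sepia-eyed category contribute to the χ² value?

0.021

A testcross of a heterozygote (Aa × aa) gives a 1:1 phenotypic ratio.
Under the 1:1 hypothesis (Σ ratio = 2, N = 876):
  red-eyed: 876 × 1/2 = 438
  sepia-eyed: 876 × 1/2 = 438
Contribution of sepia-eyed: (435 − 438)² / 438 = 0.0205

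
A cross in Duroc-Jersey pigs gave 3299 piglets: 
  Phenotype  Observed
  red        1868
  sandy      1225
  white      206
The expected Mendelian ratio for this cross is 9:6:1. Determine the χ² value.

Total ratio parts = 16. Expected numbers out of 3299:
  red: 3299 × 9/16 = 1855.6875
  sandy: 3299 × 6/16 = 1237.125
  white: 3299 × 1/16 = 206.1875
χ² = Σ (O − E)² / E
  red: (1868 − 1855.6875)² / 1855.6875 = 0.0817
  sandy: (1225 − 1237.125)² / 1237.125 = 0.1188
  white: (206 − 206.1875)² / 206.1875 = 0.0002
χ² = 0.0817 + 0.1188 + 0.0002 = 0.2007 ≈ 0.201

0.201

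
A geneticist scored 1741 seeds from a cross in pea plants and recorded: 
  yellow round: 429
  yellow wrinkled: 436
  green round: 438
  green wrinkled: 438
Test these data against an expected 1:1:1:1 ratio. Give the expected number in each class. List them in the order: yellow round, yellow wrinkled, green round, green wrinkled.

Under the 1:1:1:1 hypothesis (Σ ratio = 4, N = 1741):
  yellow round: 1741 × 1/4 = 435.25
  yellow wrinkled: 1741 × 1/4 = 435.25
  green round: 1741 × 1/4 = 435.25
  green wrinkled: 1741 × 1/4 = 435.25

435.25, 435.25, 435.25, 435.25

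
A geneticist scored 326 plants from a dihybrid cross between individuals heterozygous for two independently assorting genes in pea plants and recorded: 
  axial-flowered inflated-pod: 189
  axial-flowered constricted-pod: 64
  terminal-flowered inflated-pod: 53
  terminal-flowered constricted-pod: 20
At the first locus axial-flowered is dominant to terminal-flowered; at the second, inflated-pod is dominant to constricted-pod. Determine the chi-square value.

A dihybrid F₂ with independent assortment and complete dominance at both loci gives a 9:3:3:1 phenotypic ratio.
Total ratio parts = 16. Expected numbers out of 326:
  axial-flowered inflated-pod: 326 × 9/16 = 183.375
  axial-flowered constricted-pod: 326 × 3/16 = 61.125
  terminal-flowered inflated-pod: 326 × 3/16 = 61.125
  terminal-flowered constricted-pod: 326 × 1/16 = 20.375
χ² = Σ (O − E)² / E
  axial-flowered inflated-pod: (189 − 183.375)² / 183.375 = 0.1725
  axial-flowered constricted-pod: (64 − 61.125)² / 61.125 = 0.1352
  terminal-flowered inflated-pod: (53 − 61.125)² / 61.125 = 1.0800
  terminal-flowered constricted-pod: (20 − 20.375)² / 20.375 = 0.0069
χ² = 0.1725 + 0.1352 + 1.0800 + 0.0069 = 1.3946 ≈ 1.395

1.395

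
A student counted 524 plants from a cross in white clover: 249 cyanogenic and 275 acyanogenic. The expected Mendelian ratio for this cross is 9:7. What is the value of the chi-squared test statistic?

16.231

The 9:7 ratio has 16 parts, so with N = 524 the expected counts are:
  cyanogenic: 524 × 9/16 = 294.75
  acyanogenic: 524 × 7/16 = 229.25
χ² = Σ (O − E)² / E
  cyanogenic: (249 − 294.75)² / 294.75 = 7.1011
  acyanogenic: (275 − 229.25)² / 229.25 = 9.1300
χ² = 7.1011 + 9.1300 = 16.2311 ≈ 16.231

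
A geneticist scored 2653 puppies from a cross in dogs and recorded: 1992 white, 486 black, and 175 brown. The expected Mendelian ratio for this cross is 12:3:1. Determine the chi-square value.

Expected counts for N = 2653 under a 12:3:1 ratio (total parts = 16):
  white: 2653 × 12/16 = 1989.75
  black: 2653 × 3/16 = 497.4375
  brown: 2653 × 1/16 = 165.8125
χ² = Σ (O − E)² / E
  white: (1992 − 1989.75)² / 1989.75 = 0.0025
  black: (486 − 497.4375)² / 497.4375 = 0.2630
  brown: (175 − 165.8125)² / 165.8125 = 0.5091
χ² = 0.0025 + 0.2630 + 0.5091 = 0.7746 ≈ 0.775

0.775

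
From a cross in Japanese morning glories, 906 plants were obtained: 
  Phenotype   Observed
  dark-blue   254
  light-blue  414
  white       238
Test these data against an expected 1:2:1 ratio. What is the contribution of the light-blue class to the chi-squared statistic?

Expected counts for N = 906 under a 1:2:1 ratio (total parts = 4):
  dark-blue: 906 × 1/4 = 226.5
  light-blue: 906 × 2/4 = 453
  white: 906 × 1/4 = 226.5
Contribution of light-blue: (414 − 453)² / 453 = 3.3576

3.358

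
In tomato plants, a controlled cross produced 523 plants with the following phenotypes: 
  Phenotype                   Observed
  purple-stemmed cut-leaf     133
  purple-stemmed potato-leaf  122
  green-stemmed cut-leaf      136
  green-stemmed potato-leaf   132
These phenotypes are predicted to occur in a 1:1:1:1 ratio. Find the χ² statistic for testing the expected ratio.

Total ratio parts = 4. Expected numbers out of 523:
  purple-stemmed cut-leaf: 523 × 1/4 = 130.75
  purple-stemmed potato-leaf: 523 × 1/4 = 130.75
  green-stemmed cut-leaf: 523 × 1/4 = 130.75
  green-stemmed potato-leaf: 523 × 1/4 = 130.75
χ² = Σ (O − E)² / E
  purple-stemmed cut-leaf: (133 − 130.75)² / 130.75 = 0.0387
  purple-stemmed potato-leaf: (122 − 130.75)² / 130.75 = 0.5856
  green-stemmed cut-leaf: (136 − 130.75)² / 130.75 = 0.2108
  green-stemmed potato-leaf: (132 − 130.75)² / 130.75 = 0.0120
χ² = 0.0387 + 0.5856 + 0.2108 + 0.0120 = 0.8471 ≈ 0.847

0.847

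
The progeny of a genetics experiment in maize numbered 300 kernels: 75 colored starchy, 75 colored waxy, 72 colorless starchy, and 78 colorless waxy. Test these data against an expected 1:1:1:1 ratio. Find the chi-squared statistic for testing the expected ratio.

Expected counts for N = 300 under a 1:1:1:1 ratio (total parts = 4):
  colored starchy: 300 × 1/4 = 75
  colored waxy: 300 × 1/4 = 75
  colorless starchy: 300 × 1/4 = 75
  colorless waxy: 300 × 1/4 = 75
χ² = Σ (O − E)² / E
  colored starchy: (75 − 75)² / 75 = 0.0000
  colored waxy: (75 − 75)² / 75 = 0.0000
  colorless starchy: (72 − 75)² / 75 = 0.1200
  colorless waxy: (78 − 75)² / 75 = 0.1200
χ² = 0.0000 + 0.0000 + 0.1200 + 0.1200 = 0.240

0.240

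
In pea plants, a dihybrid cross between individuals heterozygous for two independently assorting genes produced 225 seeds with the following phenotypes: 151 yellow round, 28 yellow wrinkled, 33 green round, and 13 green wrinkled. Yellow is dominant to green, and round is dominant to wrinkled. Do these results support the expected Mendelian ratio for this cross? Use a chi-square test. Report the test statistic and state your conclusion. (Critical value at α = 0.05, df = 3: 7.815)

A dihybrid F₂ with independent assortment and complete dominance at both loci gives a 9:3:3:1 phenotypic ratio.
The 9:3:3:1 ratio has 16 parts, so with N = 225 the expected counts are:
  yellow round: 225 × 9/16 = 126.5625
  yellow wrinkled: 225 × 3/16 = 42.1875
  green round: 225 × 3/16 = 42.1875
  green wrinkled: 225 × 1/16 = 14.0625
χ² = Σ (O − E)² / E
  yellow round: (151 − 126.5625)² / 126.5625 = 4.7185
  yellow wrinkled: (28 − 42.1875)² / 42.1875 = 4.7712
  green round: (33 − 42.1875)² / 42.1875 = 2.0008
  green wrinkled: (13 − 14.0625)² / 14.0625 = 0.0803
χ² = 4.7185 + 4.7712 + 2.0008 + 0.0803 = 11.5708 ≈ 11.571
Degrees of freedom = 4 − 1 = 3; critical value at α = 0.05 is 7.815.
Since 11.571 > 7.815, we reject the null hypothesis — the data do not fit the 9:3:3:1 ratio.

11.571; not consistent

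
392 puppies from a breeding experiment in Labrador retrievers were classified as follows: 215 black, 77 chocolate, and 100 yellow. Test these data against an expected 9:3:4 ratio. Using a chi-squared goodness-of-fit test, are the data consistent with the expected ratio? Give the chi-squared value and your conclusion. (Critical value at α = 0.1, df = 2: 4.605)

0.345; consistent

The 9:3:4 ratio has 16 parts, so with N = 392 the expected counts are:
  black: 392 × 9/16 = 220.5
  chocolate: 392 × 3/16 = 73.5
  yellow: 392 × 4/16 = 98
χ² = Σ (O − E)² / E
  black: (215 − 220.5)² / 220.5 = 0.1372
  chocolate: (77 − 73.5)² / 73.5 = 0.1667
  yellow: (100 − 98)² / 98 = 0.0408
χ² = 0.1372 + 0.1667 + 0.0408 = 0.3447 ≈ 0.345
Degrees of freedom = 3 − 1 = 2; critical value at α = 0.1 is 4.605.
Since 0.345 < 4.605, we fail to reject the null hypothesis — the data are consistent with the 9:3:4 ratio.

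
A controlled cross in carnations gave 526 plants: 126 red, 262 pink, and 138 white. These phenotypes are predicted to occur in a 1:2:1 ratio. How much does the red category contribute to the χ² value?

Under the 1:2:1 hypothesis (Σ ratio = 4, N = 526):
  red: 526 × 1/4 = 131.5
  pink: 526 × 2/4 = 263
  white: 526 × 1/4 = 131.5
Contribution of red: (126 − 131.5)² / 131.5 = 0.2300

0.230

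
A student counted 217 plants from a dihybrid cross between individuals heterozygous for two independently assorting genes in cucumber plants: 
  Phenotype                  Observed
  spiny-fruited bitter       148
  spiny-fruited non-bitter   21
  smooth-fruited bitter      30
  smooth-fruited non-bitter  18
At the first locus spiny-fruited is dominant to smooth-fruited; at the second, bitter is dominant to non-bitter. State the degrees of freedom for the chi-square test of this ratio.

A dihybrid F₂ with independent assortment and complete dominance at both loci gives a 9:3:3:1 phenotypic ratio.
A goodness-of-fit test with 4 phenotype classes has df = 4 − 1 = 3.

3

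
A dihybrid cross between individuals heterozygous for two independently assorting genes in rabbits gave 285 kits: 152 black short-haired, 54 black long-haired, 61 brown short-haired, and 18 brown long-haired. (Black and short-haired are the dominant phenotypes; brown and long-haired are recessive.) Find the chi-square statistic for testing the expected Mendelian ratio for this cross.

1.509

A dihybrid F₂ with independent assortment and complete dominance at both loci gives a 9:3:3:1 phenotypic ratio.
The 9:3:3:1 ratio has 16 parts, so with N = 285 the expected counts are:
  black short-haired: 285 × 9/16 = 160.3125
  black long-haired: 285 × 3/16 = 53.4375
  brown short-haired: 285 × 3/16 = 53.4375
  brown long-haired: 285 × 1/16 = 17.8125
χ² = Σ (O − E)² / E
  black short-haired: (152 − 160.3125)² / 160.3125 = 0.4310
  black long-haired: (54 − 53.4375)² / 53.4375 = 0.0059
  brown short-haired: (61 − 53.4375)² / 53.4375 = 1.0702
  brown long-haired: (18 − 17.8125)² / 17.8125 = 0.0020
χ² = 0.4310 + 0.0059 + 1.0702 + 0.0020 = 1.5091 ≈ 1.509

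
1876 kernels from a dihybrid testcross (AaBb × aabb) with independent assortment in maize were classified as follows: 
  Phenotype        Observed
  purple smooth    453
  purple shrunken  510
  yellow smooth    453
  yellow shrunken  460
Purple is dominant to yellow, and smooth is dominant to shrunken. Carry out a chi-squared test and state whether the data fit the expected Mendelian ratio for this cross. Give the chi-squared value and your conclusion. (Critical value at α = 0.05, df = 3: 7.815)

4.849; consistent

A dihybrid testcross with independent assortment gives a 1:1:1:1 ratio.
The 1:1:1:1 ratio has 4 parts, so with N = 1876 the expected counts are:
  purple smooth: 1876 × 1/4 = 469
  purple shrunken: 1876 × 1/4 = 469
  yellow smooth: 1876 × 1/4 = 469
  yellow shrunken: 1876 × 1/4 = 469
χ² = Σ (O − E)² / E
  purple smooth: (453 − 469)² / 469 = 0.5458
  purple shrunken: (510 − 469)² / 469 = 3.5842
  yellow smooth: (453 − 469)² / 469 = 0.5458
  yellow shrunken: (460 − 469)² / 469 = 0.1727
χ² = 0.5458 + 3.5842 + 0.5458 + 0.1727 = 4.8485 ≈ 4.849
Degrees of freedom = 4 − 1 = 3; critical value at α = 0.05 is 7.815.
Since 4.849 < 7.815, we fail to reject the null hypothesis — the data are consistent with the 1:1:1:1 ratio.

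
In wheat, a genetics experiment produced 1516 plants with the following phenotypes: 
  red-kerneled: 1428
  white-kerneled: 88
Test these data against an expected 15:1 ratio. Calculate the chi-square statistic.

0.513

Under the 15:1 hypothesis (Σ ratio = 16, N = 1516):
  red-kerneled: 1516 × 15/16 = 1421.25
  white-kerneled: 1516 × 1/16 = 94.75
χ² = Σ (O − E)² / E
  red-kerneled: (1428 − 1421.25)² / 1421.25 = 0.0321
  white-kerneled: (88 − 94.75)² / 94.75 = 0.4809
χ² = 0.0321 + 0.4809 = 0.513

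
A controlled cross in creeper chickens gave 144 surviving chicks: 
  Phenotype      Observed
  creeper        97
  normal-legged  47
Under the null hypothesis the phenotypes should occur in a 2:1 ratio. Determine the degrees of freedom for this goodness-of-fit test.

A goodness-of-fit test with 2 phenotype classes has df = 2 − 1 = 1.

1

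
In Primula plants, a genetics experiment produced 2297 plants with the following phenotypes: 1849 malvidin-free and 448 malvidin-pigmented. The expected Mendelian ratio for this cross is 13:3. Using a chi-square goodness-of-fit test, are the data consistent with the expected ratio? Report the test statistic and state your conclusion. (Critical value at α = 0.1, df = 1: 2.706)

The 13:3 ratio has 16 parts, so with N = 2297 the expected counts are:
  malvidin-free: 2297 × 13/16 = 1866.3125
  malvidin-pigmented: 2297 × 3/16 = 430.6875
χ² = Σ (O − E)² / E
  malvidin-free: (1849 − 1866.3125)² / 1866.3125 = 0.1606
  malvidin-pigmented: (448 − 430.6875)² / 430.6875 = 0.6959
χ² = 0.1606 + 0.6959 = 0.8565 ≈ 0.857
Degrees of freedom = 2 − 1 = 1; critical value at α = 0.1 is 2.706.
Since 0.857 < 2.706, we fail to reject the null hypothesis — the data are consistent with the 13:3 ratio.

0.857; consistent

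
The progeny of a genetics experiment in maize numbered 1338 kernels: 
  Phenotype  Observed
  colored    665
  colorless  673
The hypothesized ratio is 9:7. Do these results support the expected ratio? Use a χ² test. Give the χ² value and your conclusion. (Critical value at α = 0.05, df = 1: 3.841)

23.318; not consistent

Expected counts for N = 1338 under a 9:7 ratio (total parts = 16):
  colored: 1338 × 9/16 = 752.625
  colorless: 1338 × 7/16 = 585.375
χ² = Σ (O − E)² / E
  colored: (665 − 752.625)² / 752.625 = 10.2018
  colorless: (673 − 585.375)² / 585.375 = 13.1166
χ² = 10.2018 + 13.1166 = 23.3184 ≈ 23.318
Degrees of freedom = 2 − 1 = 1; critical value at α = 0.05 is 3.841.
Since 23.318 > 3.841, we reject the null hypothesis — the data do not fit the 9:7 ratio.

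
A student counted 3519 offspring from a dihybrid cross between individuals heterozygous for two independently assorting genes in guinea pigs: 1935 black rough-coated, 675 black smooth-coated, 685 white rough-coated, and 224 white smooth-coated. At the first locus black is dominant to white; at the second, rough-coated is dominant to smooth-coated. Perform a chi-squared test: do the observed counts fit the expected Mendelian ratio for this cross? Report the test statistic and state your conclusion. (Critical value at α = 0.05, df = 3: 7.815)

2.384; consistent

A dihybrid F₂ with independent assortment and complete dominance at both loci gives a 9:3:3:1 phenotypic ratio.
Total ratio parts = 16. Expected numbers out of 3519:
  black rough-coated: 3519 × 9/16 = 1979.4375
  black smooth-coated: 3519 × 3/16 = 659.8125
  white rough-coated: 3519 × 3/16 = 659.8125
  white smooth-coated: 3519 × 1/16 = 219.9375
χ² = Σ (O − E)² / E
  black rough-coated: (1935 − 1979.4375)² / 1979.4375 = 0.9976
  black smooth-coated: (675 − 659.8125)² / 659.8125 = 0.3496
  white rough-coated: (685 − 659.8125)² / 659.8125 = 0.9615
  white smooth-coated: (224 − 219.9375)² / 219.9375 = 0.0750
χ² = 0.9976 + 0.3496 + 0.9615 + 0.0750 = 2.3837 ≈ 2.384
Degrees of freedom = 4 − 1 = 3; critical value at α = 0.05 is 7.815.
Since 2.384 < 7.815, we fail to reject the null hypothesis — the data are consistent with the 9:3:3:1 ratio.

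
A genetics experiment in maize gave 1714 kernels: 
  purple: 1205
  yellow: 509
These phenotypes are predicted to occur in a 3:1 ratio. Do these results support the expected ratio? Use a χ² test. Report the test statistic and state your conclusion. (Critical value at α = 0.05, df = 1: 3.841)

20.164; not consistent

Expected counts for N = 1714 under a 3:1 ratio (total parts = 4):
  purple: 1714 × 3/4 = 1285.5
  yellow: 1714 × 1/4 = 428.5
χ² = Σ (O − E)² / E
  purple: (1205 − 1285.5)² / 1285.5 = 5.0410
  yellow: (509 − 428.5)² / 428.5 = 15.1231
χ² = 5.0410 + 15.1231 = 20.1641 ≈ 20.164
Degrees of freedom = 2 − 1 = 1; critical value at α = 0.05 is 3.841.
Since 20.164 > 3.841, we reject the null hypothesis — the data do not fit the 3:1 ratio.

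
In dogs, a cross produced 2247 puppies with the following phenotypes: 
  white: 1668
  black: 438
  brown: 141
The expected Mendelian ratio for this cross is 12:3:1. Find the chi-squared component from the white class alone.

0.177

Expected counts for N = 2247 under a 12:3:1 ratio (total parts = 16):
  white: 2247 × 12/16 = 1685.25
  black: 2247 × 3/16 = 421.3125
  brown: 2247 × 1/16 = 140.4375
Contribution of white: (1668 − 1685.25)² / 1685.25 = 0.1766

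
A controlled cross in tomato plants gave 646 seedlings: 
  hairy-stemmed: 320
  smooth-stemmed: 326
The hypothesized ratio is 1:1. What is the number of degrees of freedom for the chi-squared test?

A goodness-of-fit test with 2 phenotype classes has df = 2 − 1 = 1.

1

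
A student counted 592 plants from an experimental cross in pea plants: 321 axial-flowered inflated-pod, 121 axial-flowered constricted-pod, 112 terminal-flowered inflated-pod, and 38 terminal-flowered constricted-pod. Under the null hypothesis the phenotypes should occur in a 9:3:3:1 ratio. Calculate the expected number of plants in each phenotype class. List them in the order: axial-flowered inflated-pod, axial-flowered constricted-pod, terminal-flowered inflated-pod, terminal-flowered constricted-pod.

Under the 9:3:3:1 hypothesis (Σ ratio = 16, N = 592):
  axial-flowered inflated-pod: 592 × 9/16 = 333
  axial-flowered constricted-pod: 592 × 3/16 = 111
  terminal-flowered inflated-pod: 592 × 3/16 = 111
  terminal-flowered constricted-pod: 592 × 1/16 = 37

333, 111, 111, 37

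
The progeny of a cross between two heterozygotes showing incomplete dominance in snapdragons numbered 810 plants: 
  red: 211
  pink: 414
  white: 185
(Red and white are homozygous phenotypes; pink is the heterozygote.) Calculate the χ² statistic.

With incomplete dominance, a heterozygote × heterozygote cross gives a 1:2:1 phenotypic ratio.
The 1:2:1 ratio has 4 parts, so with N = 810 the expected counts are:
  red: 810 × 1/4 = 202.5
  pink: 810 × 2/4 = 405
  white: 810 × 1/4 = 202.5
χ² = Σ (O − E)² / E
  red: (211 − 202.5)² / 202.5 = 0.3568
  pink: (414 − 405)² / 405 = 0.2000
  white: (185 − 202.5)² / 202.5 = 1.5123
χ² = 0.3568 + 0.2000 + 1.5123 = 2.0691 ≈ 2.069

2.069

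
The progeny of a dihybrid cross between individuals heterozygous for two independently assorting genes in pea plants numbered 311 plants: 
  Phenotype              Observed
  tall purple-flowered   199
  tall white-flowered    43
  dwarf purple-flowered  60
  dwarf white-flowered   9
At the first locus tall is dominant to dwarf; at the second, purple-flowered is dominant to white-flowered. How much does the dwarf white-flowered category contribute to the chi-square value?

5.605

A dihybrid F₂ with independent assortment and complete dominance at both loci gives a 9:3:3:1 phenotypic ratio.
Total ratio parts = 16. Expected numbers out of 311:
  tall purple-flowered: 311 × 9/16 = 174.9375
  tall white-flowered: 311 × 3/16 = 58.3125
  dwarf purple-flowered: 311 × 3/16 = 58.3125
  dwarf white-flowered: 311 × 1/16 = 19.4375
Contribution of dwarf white-flowered: (9 − 19.4375)² / 19.4375 = 5.6047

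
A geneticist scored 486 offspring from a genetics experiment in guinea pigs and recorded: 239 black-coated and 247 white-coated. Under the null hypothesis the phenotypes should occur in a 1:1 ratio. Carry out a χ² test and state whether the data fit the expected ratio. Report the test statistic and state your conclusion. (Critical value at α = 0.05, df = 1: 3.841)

Expected counts for N = 486 under a 1:1 ratio (total parts = 2):
  black-coated: 486 × 1/2 = 243
  white-coated: 486 × 1/2 = 243
χ² = Σ (O − E)² / E
  black-coated: (239 − 243)² / 243 = 0.0658
  white-coated: (247 − 243)² / 243 = 0.0658
χ² = 0.0658 + 0.0658 = 0.1316 ≈ 0.132
Degrees of freedom = 2 − 1 = 1; critical value at α = 0.05 is 3.841.
Since 0.132 < 3.841, we fail to reject the null hypothesis — the data are consistent with the 1:1 ratio.

0.132; consistent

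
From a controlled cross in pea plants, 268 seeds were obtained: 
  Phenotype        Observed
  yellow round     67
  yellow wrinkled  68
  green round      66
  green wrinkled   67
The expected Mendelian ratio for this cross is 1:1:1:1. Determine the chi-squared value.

Under the 1:1:1:1 hypothesis (Σ ratio = 4, N = 268):
  yellow round: 268 × 1/4 = 67
  yellow wrinkled: 268 × 1/4 = 67
  green round: 268 × 1/4 = 67
  green wrinkled: 268 × 1/4 = 67
χ² = Σ (O − E)² / E
  yellow round: (67 − 67)² / 67 = 0.0000
  yellow wrinkled: (68 − 67)² / 67 = 0.0149
  green round: (66 − 67)² / 67 = 0.0149
  green wrinkled: (67 − 67)² / 67 = 0.0000
χ² = 0.0000 + 0.0149 + 0.0149 + 0.0000 = 0.0298 ≈ 0.030

0.030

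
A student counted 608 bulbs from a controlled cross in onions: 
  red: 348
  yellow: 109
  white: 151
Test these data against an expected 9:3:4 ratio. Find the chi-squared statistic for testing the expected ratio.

Expected counts for N = 608 under a 9:3:4 ratio (total parts = 16):
  red: 608 × 9/16 = 342
  yellow: 608 × 3/16 = 114
  white: 608 × 4/16 = 152
χ² = Σ (O − E)² / E
  red: (348 − 342)² / 342 = 0.1053
  yellow: (109 − 114)² / 114 = 0.2193
  white: (151 − 152)² / 152 = 0.0066
χ² = 0.1053 + 0.2193 + 0.0066 = 0.3312 ≈ 0.331

0.331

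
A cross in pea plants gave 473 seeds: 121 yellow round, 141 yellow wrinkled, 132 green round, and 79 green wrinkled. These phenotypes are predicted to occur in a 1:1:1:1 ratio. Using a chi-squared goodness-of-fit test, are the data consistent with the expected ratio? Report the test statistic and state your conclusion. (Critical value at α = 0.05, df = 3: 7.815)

19.068; not consistent

Under the 1:1:1:1 hypothesis (Σ ratio = 4, N = 473):
  yellow round: 473 × 1/4 = 118.25
  yellow wrinkled: 473 × 1/4 = 118.25
  green round: 473 × 1/4 = 118.25
  green wrinkled: 473 × 1/4 = 118.25
χ² = Σ (O − E)² / E
  yellow round: (121 − 118.25)² / 118.25 = 0.0640
  yellow wrinkled: (141 − 118.25)² / 118.25 = 4.3768
  green round: (132 − 118.25)² / 118.25 = 1.5988
  green wrinkled: (79 − 118.25)² / 118.25 = 13.0280
χ² = 0.0640 + 4.3768 + 1.5988 + 13.0280 = 19.0676 ≈ 19.068
Degrees of freedom = 4 − 1 = 3; critical value at α = 0.05 is 7.815.
Since 19.068 > 7.815, we reject the null hypothesis — the data do not fit the 1:1:1:1 ratio.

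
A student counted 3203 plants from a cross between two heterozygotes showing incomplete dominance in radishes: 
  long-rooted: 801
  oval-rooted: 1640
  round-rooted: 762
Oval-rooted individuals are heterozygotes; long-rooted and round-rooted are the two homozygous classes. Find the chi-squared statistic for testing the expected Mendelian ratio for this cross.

2.801

With incomplete dominance, a heterozygote × heterozygote cross gives a 1:2:1 phenotypic ratio.
The 1:2:1 ratio has 4 parts, so with N = 3203 the expected counts are:
  long-rooted: 3203 × 1/4 = 800.75
  oval-rooted: 3203 × 2/4 = 1601.5
  round-rooted: 3203 × 1/4 = 800.75
χ² = Σ (O − E)² / E
  long-rooted: (801 − 800.75)² / 800.75 = 0.0001
  oval-rooted: (1640 − 1601.5)² / 1601.5 = 0.9255
  round-rooted: (762 − 800.75)² / 800.75 = 1.8752
χ² = 0.0001 + 0.9255 + 1.8752 = 2.8008 ≈ 2.801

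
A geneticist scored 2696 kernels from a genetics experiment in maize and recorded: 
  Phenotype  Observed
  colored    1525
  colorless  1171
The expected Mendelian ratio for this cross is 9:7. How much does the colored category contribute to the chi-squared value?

0.048

The 9:7 ratio has 16 parts, so with N = 2696 the expected counts are:
  colored: 2696 × 9/16 = 1516.5
  colorless: 2696 × 7/16 = 1179.5
Contribution of colored: (1525 − 1516.5)² / 1516.5 = 0.0476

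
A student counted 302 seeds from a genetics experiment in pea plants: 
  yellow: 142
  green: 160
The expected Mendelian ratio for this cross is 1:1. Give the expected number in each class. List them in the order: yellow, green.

151, 151

Under the 1:1 hypothesis (Σ ratio = 2, N = 302):
  yellow: 302 × 1/2 = 151
  green: 302 × 1/2 = 151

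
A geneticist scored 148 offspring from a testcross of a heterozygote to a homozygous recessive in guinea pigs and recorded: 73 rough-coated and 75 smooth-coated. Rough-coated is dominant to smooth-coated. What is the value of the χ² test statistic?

A testcross of a heterozygote (Aa × aa) gives a 1:1 phenotypic ratio.
The 1:1 ratio has 2 parts, so with N = 148 the expected counts are:
  rough-coated: 148 × 1/2 = 74
  smooth-coated: 148 × 1/2 = 74
χ² = Σ (O − E)² / E
  rough-coated: (73 − 74)² / 74 = 0.0135
  smooth-coated: (75 − 74)² / 74 = 0.0135
χ² = 0.0135 + 0.0135 = 0.027

0.027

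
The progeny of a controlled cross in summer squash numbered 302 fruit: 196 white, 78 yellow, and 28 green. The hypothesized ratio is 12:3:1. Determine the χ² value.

16.587

Expected counts for N = 302 under a 12:3:1 ratio (total parts = 16):
  white: 302 × 12/16 = 226.5
  yellow: 302 × 3/16 = 56.625
  green: 302 × 1/16 = 18.875
χ² = Σ (O − E)² / E
  white: (196 − 226.5)² / 226.5 = 4.1071
  yellow: (78 − 56.625)² / 56.625 = 8.0687
  green: (28 − 18.875)² / 18.875 = 4.4114
χ² = 4.1071 + 8.0687 + 4.4114 = 16.5872 ≈ 16.587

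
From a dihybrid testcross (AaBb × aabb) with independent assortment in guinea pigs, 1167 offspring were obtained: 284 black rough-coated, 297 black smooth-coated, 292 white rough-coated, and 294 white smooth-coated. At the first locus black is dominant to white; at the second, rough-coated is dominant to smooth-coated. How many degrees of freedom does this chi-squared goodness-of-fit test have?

3

A dihybrid testcross with independent assortment gives a 1:1:1:1 ratio.
A goodness-of-fit test with 4 phenotype classes has df = 4 − 1 = 3.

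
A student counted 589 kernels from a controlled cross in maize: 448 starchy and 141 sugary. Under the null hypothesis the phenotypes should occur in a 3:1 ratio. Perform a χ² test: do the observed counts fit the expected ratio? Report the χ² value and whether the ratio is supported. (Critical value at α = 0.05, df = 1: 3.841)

0.354; consistent

Total ratio parts = 4. Expected numbers out of 589:
  starchy: 589 × 3/4 = 441.75
  sugary: 589 × 1/4 = 147.25
χ² = Σ (O − E)² / E
  starchy: (448 − 441.75)² / 441.75 = 0.0884
  sugary: (141 − 147.25)² / 147.25 = 0.2653
χ² = 0.0884 + 0.2653 = 0.3537 ≈ 0.354
Degrees of freedom = 2 − 1 = 1; critical value at α = 0.05 is 3.841.
Since 0.354 < 3.841, we fail to reject the null hypothesis — the data are consistent with the 3:1 ratio.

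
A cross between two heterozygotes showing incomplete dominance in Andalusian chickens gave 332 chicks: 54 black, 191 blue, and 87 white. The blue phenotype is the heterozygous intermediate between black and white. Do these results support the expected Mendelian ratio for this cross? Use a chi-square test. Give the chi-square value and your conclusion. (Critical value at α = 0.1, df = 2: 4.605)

With incomplete dominance, a heterozygote × heterozygote cross gives a 1:2:1 phenotypic ratio.
Expected counts for N = 332 under a 1:2:1 ratio (total parts = 4):
  black: 332 × 1/4 = 83
  blue: 332 × 2/4 = 166
  white: 332 × 1/4 = 83
χ² = Σ (O − E)² / E
  black: (54 − 83)² / 83 = 10.1325
  blue: (191 − 166)² / 166 = 3.7651
  white: (87 − 83)² / 83 = 0.1928
χ² = 10.1325 + 3.7651 + 0.1928 = 14.0904 ≈ 14.090
Degrees of freedom = 3 − 1 = 2; critical value at α = 0.1 is 4.605.
Since 14.090 > 4.605, we reject the null hypothesis — the data do not fit the 1:2:1 ratio.

14.090; not consistent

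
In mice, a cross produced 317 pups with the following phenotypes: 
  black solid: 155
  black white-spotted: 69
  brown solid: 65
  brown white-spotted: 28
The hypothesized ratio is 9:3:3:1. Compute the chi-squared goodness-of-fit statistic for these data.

8.490

The 9:3:3:1 ratio has 16 parts, so with N = 317 the expected counts are:
  black solid: 317 × 9/16 = 178.3125
  black white-spotted: 317 × 3/16 = 59.4375
  brown solid: 317 × 3/16 = 59.4375
  brown white-spotted: 317 × 1/16 = 19.8125
χ² = Σ (O − E)² / E
  black solid: (155 − 178.3125)² / 178.3125 = 3.0479
  black white-spotted: (69 − 59.4375)² / 59.4375 = 1.5384
  brown solid: (65 − 59.4375)² / 59.4375 = 0.5206
  brown white-spotted: (28 − 19.8125)² / 19.8125 = 3.3835
χ² = 3.0479 + 1.5384 + 0.5206 + 3.3835 = 8.4904 ≈ 8.490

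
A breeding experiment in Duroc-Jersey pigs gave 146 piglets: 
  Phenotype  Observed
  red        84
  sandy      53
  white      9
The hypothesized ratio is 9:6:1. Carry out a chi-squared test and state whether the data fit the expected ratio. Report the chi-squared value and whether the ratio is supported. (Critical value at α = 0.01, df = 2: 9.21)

The 9:6:1 ratio has 16 parts, so with N = 146 the expected counts are:
  red: 146 × 9/16 = 82.125
  sandy: 146 × 6/16 = 54.75
  white: 146 × 1/16 = 9.125
χ² = Σ (O − E)² / E
  red: (84 − 82.125)² / 82.125 = 0.0428
  sandy: (53 − 54.75)² / 54.75 = 0.0559
  white: (9 − 9.125)² / 9.125 = 0.0017
χ² = 0.0428 + 0.0559 + 0.0017 = 0.1004 ≈ 0.100
Degrees of freedom = 3 − 1 = 2; critical value at α = 0.01 is 9.21.
Since 0.100 < 9.21, we fail to reject the null hypothesis — the data are consistent with the 9:6:1 ratio.

0.100; consistent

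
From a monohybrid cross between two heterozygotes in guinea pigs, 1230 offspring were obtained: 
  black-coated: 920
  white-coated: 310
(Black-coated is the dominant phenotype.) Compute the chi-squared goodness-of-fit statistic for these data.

For a monohybrid cross between heterozygotes with complete dominance, the expected phenotypic ratio is 3:1.
Under the 3:1 hypothesis (Σ ratio = 4, N = 1230):
  black-coated: 1230 × 3/4 = 922.5
  white-coated: 1230 × 1/4 = 307.5
χ² = Σ (O − E)² / E
  black-coated: (920 − 922.5)² / 922.5 = 0.0068
  white-coated: (310 − 307.5)² / 307.5 = 0.0203
χ² = 0.0068 + 0.0203 = 0.0271 ≈ 0.027

0.027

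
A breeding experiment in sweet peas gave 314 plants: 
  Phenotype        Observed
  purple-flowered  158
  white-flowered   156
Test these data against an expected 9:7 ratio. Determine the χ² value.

Expected counts for N = 314 under a 9:7 ratio (total parts = 16):
  purple-flowered: 314 × 9/16 = 176.625
  white-flowered: 314 × 7/16 = 137.375
χ² = Σ (O − E)² / E
  purple-flowered: (158 − 176.625)² / 176.625 = 1.9640
  white-flowered: (156 − 137.375)² / 137.375 = 2.5251
χ² = 1.9640 + 2.5251 = 4.4891 ≈ 4.489

4.489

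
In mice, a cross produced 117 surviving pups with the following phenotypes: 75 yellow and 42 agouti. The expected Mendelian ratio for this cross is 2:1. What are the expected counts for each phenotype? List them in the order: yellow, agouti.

78, 39

Under the 2:1 hypothesis (Σ ratio = 3, N = 117):
  yellow: 117 × 2/3 = 78
  agouti: 117 × 1/3 = 39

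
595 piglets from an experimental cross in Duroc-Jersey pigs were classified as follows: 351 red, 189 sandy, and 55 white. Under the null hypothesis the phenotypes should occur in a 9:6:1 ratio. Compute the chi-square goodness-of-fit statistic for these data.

14.546

Under the 9:6:1 hypothesis (Σ ratio = 16, N = 595):
  red: 595 × 9/16 = 334.6875
  sandy: 595 × 6/16 = 223.125
  white: 595 × 1/16 = 37.1875
χ² = Σ (O − E)² / E
  red: (351 − 334.6875)² / 334.6875 = 0.7951
  sandy: (189 − 223.125)² / 223.125 = 5.2191
  white: (55 − 37.1875)² / 37.1875 = 8.5320
χ² = 0.7951 + 5.2191 + 8.5320 = 14.5462 ≈ 14.546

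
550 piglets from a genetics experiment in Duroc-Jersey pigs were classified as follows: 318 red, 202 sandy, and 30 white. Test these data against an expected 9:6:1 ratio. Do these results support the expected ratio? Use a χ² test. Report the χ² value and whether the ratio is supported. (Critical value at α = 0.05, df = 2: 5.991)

Total ratio parts = 16. Expected numbers out of 550:
  red: 550 × 9/16 = 309.375
  sandy: 550 × 6/16 = 206.25
  white: 550 × 1/16 = 34.375
χ² = Σ (O − E)² / E
  red: (318 − 309.375)² / 309.375 = 0.2405
  sandy: (202 − 206.25)² / 206.25 = 0.0876
  white: (30 − 34.375)² / 34.375 = 0.5568
χ² = 0.2405 + 0.0876 + 0.5568 = 0.8849 ≈ 0.885
Degrees of freedom = 3 − 1 = 2; critical value at α = 0.05 is 5.991.
Since 0.885 < 5.991, we fail to reject the null hypothesis — the data are consistent with the 9:6:1 ratio.

0.885; consistent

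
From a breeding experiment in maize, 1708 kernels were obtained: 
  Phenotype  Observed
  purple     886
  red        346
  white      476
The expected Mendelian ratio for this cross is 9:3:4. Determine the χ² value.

The 9:3:4 ratio has 16 parts, so with N = 1708 the expected counts are:
  purple: 1708 × 9/16 = 960.75
  red: 1708 × 3/16 = 320.25
  white: 1708 × 4/16 = 427
χ² = Σ (O − E)² / E
  purple: (886 − 960.75)² / 960.75 = 5.8158
  red: (346 − 320.25)² / 320.25 = 2.0705
  white: (476 − 427)² / 427 = 5.6230
χ² = 5.8158 + 2.0705 + 5.6230 = 13.5093 ≈ 13.509

13.509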